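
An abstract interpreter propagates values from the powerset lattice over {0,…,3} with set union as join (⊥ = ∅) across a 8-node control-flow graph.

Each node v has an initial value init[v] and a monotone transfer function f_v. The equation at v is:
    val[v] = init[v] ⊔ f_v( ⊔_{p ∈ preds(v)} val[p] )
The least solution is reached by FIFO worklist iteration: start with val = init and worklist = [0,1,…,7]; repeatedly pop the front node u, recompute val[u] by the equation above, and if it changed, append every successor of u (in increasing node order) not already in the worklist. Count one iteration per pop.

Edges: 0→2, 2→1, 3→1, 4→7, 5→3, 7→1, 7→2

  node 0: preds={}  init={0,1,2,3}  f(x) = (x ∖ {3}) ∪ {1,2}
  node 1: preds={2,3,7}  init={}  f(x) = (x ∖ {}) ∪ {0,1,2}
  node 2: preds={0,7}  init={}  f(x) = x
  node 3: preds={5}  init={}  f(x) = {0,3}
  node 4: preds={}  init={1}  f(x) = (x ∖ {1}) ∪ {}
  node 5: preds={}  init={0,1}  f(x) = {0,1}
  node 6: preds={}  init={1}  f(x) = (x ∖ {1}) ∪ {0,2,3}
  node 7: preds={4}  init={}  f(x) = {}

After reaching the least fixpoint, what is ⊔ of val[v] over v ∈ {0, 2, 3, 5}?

{0,1,2,3}

Trace (9 dequeues):
  [1] u=0 | in {} | out {0,1,2,3} | ==
  [2] u=1 | in {} | out {0,1,2} | prev {} | push {}
  [3] u=2 | in {0,1,2,3} | out {0,1,2,3} | prev {} | push {1}
  [4] u=3 | in {0,1} | out {0,3} | prev {} | push {}
  [5] u=4 | in {} | out {1} | ==
  [6] u=5 | in {} | out {0,1} | ==
  [7] u=6 | in {} | out {0,1,2,3} | prev {1} | push {}
  [8] u=7 | in {1} | out {} | ==
  [9] u=1 | in {0,1,2,3} | out {0,1,2,3} | prev {0,1,2} | push {}

Converged values:
  [0] {0,1,2,3}
  [1] {0,1,2,3}
  [2] {0,1,2,3}
  [3] {0,3}
  [4] {1}
  [5] {0,1}
  [6] {0,1,2,3}
  [7] {}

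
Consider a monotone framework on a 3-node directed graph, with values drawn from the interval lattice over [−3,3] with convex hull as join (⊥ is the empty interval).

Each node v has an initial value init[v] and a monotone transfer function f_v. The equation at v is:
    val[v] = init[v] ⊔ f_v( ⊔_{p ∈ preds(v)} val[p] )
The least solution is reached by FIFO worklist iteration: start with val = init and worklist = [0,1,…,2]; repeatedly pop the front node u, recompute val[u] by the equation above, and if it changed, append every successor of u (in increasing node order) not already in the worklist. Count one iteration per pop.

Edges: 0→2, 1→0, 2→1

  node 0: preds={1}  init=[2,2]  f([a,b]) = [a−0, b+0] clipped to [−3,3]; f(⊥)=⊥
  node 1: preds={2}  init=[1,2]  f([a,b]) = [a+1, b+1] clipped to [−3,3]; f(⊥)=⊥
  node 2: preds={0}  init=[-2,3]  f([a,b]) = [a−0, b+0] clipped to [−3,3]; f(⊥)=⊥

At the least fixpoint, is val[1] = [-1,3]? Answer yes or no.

Trace (5 dequeues):
  [1] u=0 | in [1,2] | out [1,2] | prev [2,2] | push {}
  [2] u=1 | in [-2,3] | out [-1,3] | prev [1,2] | push {0}
  [3] u=2 | in [1,2] | out [-2,3] | ==
  [4] u=0 | in [-1,3] | out [-1,3] | prev [1,2] | push {2}
  [5] u=2 | in [-1,3] | out [-2,3] | ==

Converged values:
  [0] [-1,3]
  [1] [-1,3]
  [2] [-2,3]

yes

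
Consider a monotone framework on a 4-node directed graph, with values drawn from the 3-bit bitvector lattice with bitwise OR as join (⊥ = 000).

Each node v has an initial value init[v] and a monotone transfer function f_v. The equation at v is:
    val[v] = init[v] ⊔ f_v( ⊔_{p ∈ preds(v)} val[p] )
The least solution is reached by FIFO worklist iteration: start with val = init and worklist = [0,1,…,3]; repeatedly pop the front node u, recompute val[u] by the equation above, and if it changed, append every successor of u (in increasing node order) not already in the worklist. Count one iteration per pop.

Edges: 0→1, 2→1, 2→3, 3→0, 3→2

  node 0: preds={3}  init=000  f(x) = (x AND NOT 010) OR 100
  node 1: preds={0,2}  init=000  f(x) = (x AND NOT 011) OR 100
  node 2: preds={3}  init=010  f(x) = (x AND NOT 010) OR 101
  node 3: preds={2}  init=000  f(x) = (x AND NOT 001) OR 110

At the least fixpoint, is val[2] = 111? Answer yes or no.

yes

Worklist (7 pops):
  #1 pop 0: in=000 → 100 (was 000); enqueue []
  #2 pop 1: in=110 → 100 (was 000); enqueue []
  #3 pop 2: in=000 → 111 (was 010); enqueue [1]
  #4 pop 3: in=111 → 110 (was 000); enqueue [0,2]
  #5 pop 1: in=111 → 100 (no change)
  #6 pop 0: in=110 → 100 (no change)
  #7 pop 2: in=110 → 111 (no change)

Fixpoint:
  val[0] = 100
  val[1] = 100
  val[2] = 111
  val[3] = 110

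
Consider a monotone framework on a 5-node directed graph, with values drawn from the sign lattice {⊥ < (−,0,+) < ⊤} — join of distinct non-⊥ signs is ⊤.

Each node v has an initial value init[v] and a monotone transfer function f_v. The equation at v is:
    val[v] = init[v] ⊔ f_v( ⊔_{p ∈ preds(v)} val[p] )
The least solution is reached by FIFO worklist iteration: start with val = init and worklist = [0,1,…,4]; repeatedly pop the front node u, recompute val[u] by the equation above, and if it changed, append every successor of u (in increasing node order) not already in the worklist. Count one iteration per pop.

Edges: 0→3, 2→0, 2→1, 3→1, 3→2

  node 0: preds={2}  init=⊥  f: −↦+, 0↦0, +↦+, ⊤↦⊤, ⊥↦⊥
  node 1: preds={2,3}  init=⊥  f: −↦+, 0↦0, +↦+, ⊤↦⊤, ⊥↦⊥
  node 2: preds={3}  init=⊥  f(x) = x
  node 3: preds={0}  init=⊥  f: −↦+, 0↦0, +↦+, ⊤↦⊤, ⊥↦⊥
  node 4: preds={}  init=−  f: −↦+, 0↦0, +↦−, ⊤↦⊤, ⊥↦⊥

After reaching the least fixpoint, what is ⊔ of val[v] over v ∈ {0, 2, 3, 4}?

Iteration log — 5 steps:
  step 1. node 0  ⊔preds=⊥  new=⊥  stable
  step 2. node 1  ⊔preds=⊥  new=⊥  stable
  step 3. node 2  ⊔preds=⊥  new=⊥  stable
  step 4. node 3  ⊔preds=⊥  new=⊥  stable
  step 5. node 4  ⊔preds=⊥  new=−  stable

Least fixpoint reached:
  node 0: ⊥
  node 1: ⊥
  node 2: ⊥
  node 3: ⊥
  node 4: −

−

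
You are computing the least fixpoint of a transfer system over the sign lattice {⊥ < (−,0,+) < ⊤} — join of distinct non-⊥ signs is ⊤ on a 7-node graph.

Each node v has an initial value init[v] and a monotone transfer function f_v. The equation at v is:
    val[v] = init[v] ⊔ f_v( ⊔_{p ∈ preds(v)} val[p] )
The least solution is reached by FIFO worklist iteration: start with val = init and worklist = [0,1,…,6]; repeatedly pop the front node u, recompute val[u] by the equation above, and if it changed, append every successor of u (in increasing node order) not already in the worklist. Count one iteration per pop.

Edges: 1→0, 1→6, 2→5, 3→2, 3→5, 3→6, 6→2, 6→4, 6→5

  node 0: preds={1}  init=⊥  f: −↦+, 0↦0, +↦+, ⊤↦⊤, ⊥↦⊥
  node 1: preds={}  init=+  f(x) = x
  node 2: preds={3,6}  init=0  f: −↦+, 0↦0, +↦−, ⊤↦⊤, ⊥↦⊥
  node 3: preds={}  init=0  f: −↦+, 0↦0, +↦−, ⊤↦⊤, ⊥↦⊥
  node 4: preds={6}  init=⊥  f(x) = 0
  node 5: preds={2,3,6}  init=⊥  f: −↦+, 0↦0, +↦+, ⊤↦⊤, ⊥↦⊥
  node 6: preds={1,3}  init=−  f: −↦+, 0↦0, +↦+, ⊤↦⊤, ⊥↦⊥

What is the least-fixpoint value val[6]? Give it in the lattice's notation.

⊤

Trace (10 dequeues):
  [1] u=0 | in + | out + | prev ⊥ | push {}
  [2] u=1 | in ⊥ | out + | ==
  [3] u=2 | in ⊤ | out ⊤ | prev 0 | push {}
  [4] u=3 | in ⊥ | out 0 | ==
  [5] u=4 | in − | out 0 | prev ⊥ | push {}
  [6] u=5 | in ⊤ | out ⊤ | prev ⊥ | push {}
  [7] u=6 | in ⊤ | out ⊤ | prev − | push {2,4,5}
  [8] u=2 | in ⊤ | out ⊤ | ==
  [9] u=4 | in ⊤ | out 0 | ==
  [10] u=5 | in ⊤ | out ⊤ | ==

Converged values:
  [0] +
  [1] +
  [2] ⊤
  [3] 0
  [4] 0
  [5] ⊤
  [6] ⊤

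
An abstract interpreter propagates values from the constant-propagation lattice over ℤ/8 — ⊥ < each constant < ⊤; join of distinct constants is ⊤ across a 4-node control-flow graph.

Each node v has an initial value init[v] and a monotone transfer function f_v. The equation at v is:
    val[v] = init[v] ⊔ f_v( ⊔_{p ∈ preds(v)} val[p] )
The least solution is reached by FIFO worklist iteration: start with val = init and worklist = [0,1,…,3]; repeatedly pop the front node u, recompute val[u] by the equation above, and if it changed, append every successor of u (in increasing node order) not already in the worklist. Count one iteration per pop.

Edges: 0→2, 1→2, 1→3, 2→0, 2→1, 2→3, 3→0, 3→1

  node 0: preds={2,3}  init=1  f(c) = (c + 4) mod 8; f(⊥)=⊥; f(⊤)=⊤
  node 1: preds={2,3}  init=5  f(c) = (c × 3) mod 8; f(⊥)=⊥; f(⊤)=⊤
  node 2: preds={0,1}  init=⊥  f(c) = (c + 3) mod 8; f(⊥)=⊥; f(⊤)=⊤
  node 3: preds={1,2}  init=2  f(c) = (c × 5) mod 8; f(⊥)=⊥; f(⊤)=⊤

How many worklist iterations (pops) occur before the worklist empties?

Worklist (6 pops):
  #1 pop 0: in=2 → ⊤ (was 1); enqueue []
  #2 pop 1: in=2 → ⊤ (was 5); enqueue []
  #3 pop 2: in=⊤ → ⊤ (was ⊥); enqueue [0,1]
  #4 pop 3: in=⊤ → ⊤ (was 2); enqueue []
  #5 pop 0: in=⊤ → ⊤ (no change)
  #6 pop 1: in=⊤ → ⊤ (no change)

Fixpoint:
  val[0] = ⊤
  val[1] = ⊤
  val[2] = ⊤
  val[3] = ⊤

6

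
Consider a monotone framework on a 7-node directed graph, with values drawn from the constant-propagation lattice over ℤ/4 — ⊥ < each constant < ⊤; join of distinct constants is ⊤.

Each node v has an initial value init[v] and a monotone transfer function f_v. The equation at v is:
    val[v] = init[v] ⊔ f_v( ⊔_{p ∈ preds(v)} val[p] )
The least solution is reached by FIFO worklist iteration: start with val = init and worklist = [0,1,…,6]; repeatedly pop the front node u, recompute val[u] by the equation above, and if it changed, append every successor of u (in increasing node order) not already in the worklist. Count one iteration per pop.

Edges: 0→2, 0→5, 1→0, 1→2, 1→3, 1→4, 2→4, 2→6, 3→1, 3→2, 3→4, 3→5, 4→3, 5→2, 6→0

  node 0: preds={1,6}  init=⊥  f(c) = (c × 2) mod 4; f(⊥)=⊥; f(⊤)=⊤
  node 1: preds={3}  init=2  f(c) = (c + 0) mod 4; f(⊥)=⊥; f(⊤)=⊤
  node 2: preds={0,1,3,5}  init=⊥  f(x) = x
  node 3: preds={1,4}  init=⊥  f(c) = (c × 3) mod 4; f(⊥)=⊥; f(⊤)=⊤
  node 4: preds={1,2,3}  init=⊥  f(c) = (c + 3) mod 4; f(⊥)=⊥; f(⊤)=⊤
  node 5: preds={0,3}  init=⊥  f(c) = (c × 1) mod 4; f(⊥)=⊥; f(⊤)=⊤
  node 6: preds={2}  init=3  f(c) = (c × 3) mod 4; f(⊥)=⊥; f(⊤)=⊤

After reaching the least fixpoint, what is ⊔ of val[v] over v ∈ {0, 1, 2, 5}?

Trace (17 dequeues):
  [1] u=0 | in ⊤ | out ⊤ | prev ⊥ | push {}
  [2] u=1 | in ⊥ | out 2 | ==
  [3] u=2 | in ⊤ | out ⊤ | prev ⊥ | push {}
  [4] u=3 | in 2 | out 2 | prev ⊥ | push {1,2}
  [5] u=4 | in ⊤ | out ⊤ | prev ⊥ | push {3}
  [6] u=5 | in ⊤ | out ⊤ | prev ⊥ | push {}
  [7] u=6 | in ⊤ | out ⊤ | prev 3 | push {0}
  [8] u=1 | in 2 | out 2 | ==
  [9] u=2 | in ⊤ | out ⊤ | ==
  [10] u=3 | in ⊤ | out ⊤ | prev 2 | push {1,2,4,5}
  [11] u=0 | in ⊤ | out ⊤ | ==
  [12] u=1 | in ⊤ | out ⊤ | prev 2 | push {0,3}
  [13] u=2 | in ⊤ | out ⊤ | ==
  [14] u=4 | in ⊤ | out ⊤ | ==
  [15] u=5 | in ⊤ | out ⊤ | ==
  [16] u=0 | in ⊤ | out ⊤ | ==
  [17] u=3 | in ⊤ | out ⊤ | ==

Converged values:
  [0] ⊤
  [1] ⊤
  [2] ⊤
  [3] ⊤
  [4] ⊤
  [5] ⊤
  [6] ⊤

⊤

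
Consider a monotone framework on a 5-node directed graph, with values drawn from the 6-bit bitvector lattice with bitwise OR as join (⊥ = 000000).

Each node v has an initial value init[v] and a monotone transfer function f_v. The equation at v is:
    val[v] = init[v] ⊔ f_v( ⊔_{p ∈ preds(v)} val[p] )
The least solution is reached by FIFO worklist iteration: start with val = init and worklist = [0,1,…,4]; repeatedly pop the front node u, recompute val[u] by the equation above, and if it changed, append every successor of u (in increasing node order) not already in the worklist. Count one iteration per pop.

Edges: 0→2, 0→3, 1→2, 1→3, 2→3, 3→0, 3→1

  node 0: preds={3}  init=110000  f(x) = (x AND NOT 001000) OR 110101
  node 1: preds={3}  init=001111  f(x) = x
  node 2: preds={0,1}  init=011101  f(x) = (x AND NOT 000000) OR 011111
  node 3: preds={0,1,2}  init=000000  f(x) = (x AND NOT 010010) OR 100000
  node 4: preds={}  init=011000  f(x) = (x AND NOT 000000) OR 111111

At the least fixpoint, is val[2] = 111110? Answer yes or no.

no

Iteration log — 9 steps:
  step 1. node 0  ⊔preds=000000  new=110101  old=110000  +wl: 
  step 2. node 1  ⊔preds=000000  new=001111  stable
  step 3. node 2  ⊔preds=111111  new=111111  old=011101  +wl: 
  step 4. node 3  ⊔preds=111111  new=101101  old=000000  +wl: 0,1
  step 5. node 4  ⊔preds=000000  new=111111  old=011000  +wl: 
  step 6. node 0  ⊔preds=101101  new=110101  stable
  step 7. node 1  ⊔preds=101101  new=101111  old=001111  +wl: 2,3
  step 8. node 2  ⊔preds=111111  new=111111  stable
  step 9. node 3  ⊔preds=111111  new=101101  stable

Least fixpoint reached:
  node 0: 110101
  node 1: 101111
  node 2: 111111
  node 3: 101101
  node 4: 111111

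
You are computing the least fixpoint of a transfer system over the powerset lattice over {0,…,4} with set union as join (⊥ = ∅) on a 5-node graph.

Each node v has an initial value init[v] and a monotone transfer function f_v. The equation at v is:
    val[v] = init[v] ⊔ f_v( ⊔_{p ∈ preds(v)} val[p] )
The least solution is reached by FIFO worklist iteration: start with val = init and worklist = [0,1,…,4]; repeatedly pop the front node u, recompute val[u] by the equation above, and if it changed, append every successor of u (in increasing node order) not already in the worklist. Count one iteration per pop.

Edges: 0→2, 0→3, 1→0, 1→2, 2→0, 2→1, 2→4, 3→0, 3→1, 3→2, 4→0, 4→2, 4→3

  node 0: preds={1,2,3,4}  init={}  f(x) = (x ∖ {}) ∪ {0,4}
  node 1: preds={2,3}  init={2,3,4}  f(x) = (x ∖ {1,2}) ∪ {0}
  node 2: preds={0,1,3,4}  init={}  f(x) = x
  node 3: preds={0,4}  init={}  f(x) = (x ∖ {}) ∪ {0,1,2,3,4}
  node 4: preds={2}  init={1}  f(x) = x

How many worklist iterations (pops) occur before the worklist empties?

9

Iteration log — 9 steps:
  step 1. node 0  ⊔preds={1,2,3,4}  new={0,1,2,3,4}  old={}  +wl: 
  step 2. node 1  ⊔preds={}  new={0,2,3,4}  old={2,3,4}  +wl: 0
  step 3. node 2  ⊔preds={0,1,2,3,4}  new={0,1,2,3,4}  old={}  +wl: 1
  step 4. node 3  ⊔preds={0,1,2,3,4}  new={0,1,2,3,4}  old={}  +wl: 2
  step 5. node 4  ⊔preds={0,1,2,3,4}  new={0,1,2,3,4}  old={1}  +wl: 3
  step 6. node 0  ⊔preds={0,1,2,3,4}  new={0,1,2,3,4}  stable
  step 7. node 1  ⊔preds={0,1,2,3,4}  new={0,2,3,4}  stable
  step 8. node 2  ⊔preds={0,1,2,3,4}  new={0,1,2,3,4}  stable
  step 9. node 3  ⊔preds={0,1,2,3,4}  new={0,1,2,3,4}  stable

Least fixpoint reached:
  node 0: {0,1,2,3,4}
  node 1: {0,2,3,4}
  node 2: {0,1,2,3,4}
  node 3: {0,1,2,3,4}
  node 4: {0,1,2,3,4}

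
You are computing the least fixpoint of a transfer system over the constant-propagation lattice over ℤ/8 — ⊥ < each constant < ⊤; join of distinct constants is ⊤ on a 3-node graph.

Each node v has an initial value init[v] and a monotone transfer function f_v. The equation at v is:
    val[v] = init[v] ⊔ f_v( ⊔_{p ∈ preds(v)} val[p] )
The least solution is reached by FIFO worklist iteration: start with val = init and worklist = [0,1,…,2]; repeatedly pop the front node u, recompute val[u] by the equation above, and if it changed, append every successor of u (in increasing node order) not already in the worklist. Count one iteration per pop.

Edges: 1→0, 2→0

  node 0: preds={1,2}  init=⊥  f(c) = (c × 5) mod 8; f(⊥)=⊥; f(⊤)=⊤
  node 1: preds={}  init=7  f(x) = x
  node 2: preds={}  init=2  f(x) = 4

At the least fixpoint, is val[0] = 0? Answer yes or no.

no

Iteration log — 4 steps:
  step 1. node 0  ⊔preds=⊤  new=⊤  old=⊥  +wl: 
  step 2. node 1  ⊔preds=⊥  new=7  stable
  step 3. node 2  ⊔preds=⊥  new=⊤  old=2  +wl: 0
  step 4. node 0  ⊔preds=⊤  new=⊤  stable

Least fixpoint reached:
  node 0: ⊤
  node 1: 7
  node 2: ⊤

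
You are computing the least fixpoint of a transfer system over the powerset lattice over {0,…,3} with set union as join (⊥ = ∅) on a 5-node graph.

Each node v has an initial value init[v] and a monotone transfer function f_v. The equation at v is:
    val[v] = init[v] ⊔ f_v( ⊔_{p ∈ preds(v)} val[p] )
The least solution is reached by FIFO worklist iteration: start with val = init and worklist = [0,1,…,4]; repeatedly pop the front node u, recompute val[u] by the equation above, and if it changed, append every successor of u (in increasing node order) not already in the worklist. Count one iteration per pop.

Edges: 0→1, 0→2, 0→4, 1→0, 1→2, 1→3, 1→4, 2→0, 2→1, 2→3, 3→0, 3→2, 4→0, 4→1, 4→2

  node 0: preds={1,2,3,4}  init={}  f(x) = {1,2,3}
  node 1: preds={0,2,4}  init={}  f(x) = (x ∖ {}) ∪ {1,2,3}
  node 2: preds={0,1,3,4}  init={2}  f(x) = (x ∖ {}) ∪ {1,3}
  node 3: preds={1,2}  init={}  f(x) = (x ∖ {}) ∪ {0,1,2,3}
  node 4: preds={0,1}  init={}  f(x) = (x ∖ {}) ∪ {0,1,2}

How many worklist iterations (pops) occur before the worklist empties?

12

Worklist (12 pops):
  #1 pop 0: in={2} → {1,2,3} (was {}); enqueue []
  #2 pop 1: in={1,2,3} → {1,2,3} (was {}); enqueue [0]
  #3 pop 2: in={1,2,3} → {1,2,3} (was {2}); enqueue [1]
  #4 pop 3: in={1,2,3} → {0,1,2,3} (was {}); enqueue [2]
  #5 pop 4: in={1,2,3} → {0,1,2,3} (was {}); enqueue []
  #6 pop 0: in={0,1,2,3} → {1,2,3} (no change)
  #7 pop 1: in={0,1,2,3} → {0,1,2,3} (was {1,2,3}); enqueue [0,3,4]
  #8 pop 2: in={0,1,2,3} → {0,1,2,3} (was {1,2,3}); enqueue [1]
  #9 pop 0: in={0,1,2,3} → {1,2,3} (no change)
  #10 pop 3: in={0,1,2,3} → {0,1,2,3} (no change)
  #11 pop 4: in={0,1,2,3} → {0,1,2,3} (no change)
  #12 pop 1: in={0,1,2,3} → {0,1,2,3} (no change)

Fixpoint:
  val[0] = {1,2,3}
  val[1] = {0,1,2,3}
  val[2] = {0,1,2,3}
  val[3] = {0,1,2,3}
  val[4] = {0,1,2,3}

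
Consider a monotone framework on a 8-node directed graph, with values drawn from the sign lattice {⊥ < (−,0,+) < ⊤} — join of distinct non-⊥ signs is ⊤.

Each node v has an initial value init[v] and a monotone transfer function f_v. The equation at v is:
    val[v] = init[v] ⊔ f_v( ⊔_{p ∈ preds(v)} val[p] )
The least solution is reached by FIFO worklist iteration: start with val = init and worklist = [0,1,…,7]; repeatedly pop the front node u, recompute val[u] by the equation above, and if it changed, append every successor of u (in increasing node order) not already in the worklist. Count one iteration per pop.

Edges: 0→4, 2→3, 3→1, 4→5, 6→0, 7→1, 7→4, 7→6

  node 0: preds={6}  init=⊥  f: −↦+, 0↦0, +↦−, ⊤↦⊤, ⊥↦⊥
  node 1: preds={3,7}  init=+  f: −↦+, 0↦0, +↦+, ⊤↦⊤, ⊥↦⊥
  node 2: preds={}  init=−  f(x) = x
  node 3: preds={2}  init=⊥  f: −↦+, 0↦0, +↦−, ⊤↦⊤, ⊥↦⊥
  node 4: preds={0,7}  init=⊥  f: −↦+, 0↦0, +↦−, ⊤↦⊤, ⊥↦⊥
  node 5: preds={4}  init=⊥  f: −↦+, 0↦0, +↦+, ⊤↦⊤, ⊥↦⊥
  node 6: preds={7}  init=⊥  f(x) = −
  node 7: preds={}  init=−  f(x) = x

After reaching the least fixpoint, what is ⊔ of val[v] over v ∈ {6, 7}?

−

Worklist (12 pops):
  #1 pop 0: in=⊥ → ⊥ (no change)
  #2 pop 1: in=− → + (no change)
  #3 pop 2: in=⊥ → − (no change)
  #4 pop 3: in=− → + (was ⊥); enqueue [1]
  #5 pop 4: in=− → + (was ⊥); enqueue []
  #6 pop 5: in=+ → + (was ⊥); enqueue []
  #7 pop 6: in=− → − (was ⊥); enqueue [0]
  #8 pop 7: in=⊥ → − (no change)
  #9 pop 1: in=⊤ → ⊤ (was +); enqueue []
  #10 pop 0: in=− → + (was ⊥); enqueue [4]
  #11 pop 4: in=⊤ → ⊤ (was +); enqueue [5]
  #12 pop 5: in=⊤ → ⊤ (was +); enqueue []

Fixpoint:
  val[0] = +
  val[1] = ⊤
  val[2] = −
  val[3] = +
  val[4] = ⊤
  val[5] = ⊤
  val[6] = −
  val[7] = −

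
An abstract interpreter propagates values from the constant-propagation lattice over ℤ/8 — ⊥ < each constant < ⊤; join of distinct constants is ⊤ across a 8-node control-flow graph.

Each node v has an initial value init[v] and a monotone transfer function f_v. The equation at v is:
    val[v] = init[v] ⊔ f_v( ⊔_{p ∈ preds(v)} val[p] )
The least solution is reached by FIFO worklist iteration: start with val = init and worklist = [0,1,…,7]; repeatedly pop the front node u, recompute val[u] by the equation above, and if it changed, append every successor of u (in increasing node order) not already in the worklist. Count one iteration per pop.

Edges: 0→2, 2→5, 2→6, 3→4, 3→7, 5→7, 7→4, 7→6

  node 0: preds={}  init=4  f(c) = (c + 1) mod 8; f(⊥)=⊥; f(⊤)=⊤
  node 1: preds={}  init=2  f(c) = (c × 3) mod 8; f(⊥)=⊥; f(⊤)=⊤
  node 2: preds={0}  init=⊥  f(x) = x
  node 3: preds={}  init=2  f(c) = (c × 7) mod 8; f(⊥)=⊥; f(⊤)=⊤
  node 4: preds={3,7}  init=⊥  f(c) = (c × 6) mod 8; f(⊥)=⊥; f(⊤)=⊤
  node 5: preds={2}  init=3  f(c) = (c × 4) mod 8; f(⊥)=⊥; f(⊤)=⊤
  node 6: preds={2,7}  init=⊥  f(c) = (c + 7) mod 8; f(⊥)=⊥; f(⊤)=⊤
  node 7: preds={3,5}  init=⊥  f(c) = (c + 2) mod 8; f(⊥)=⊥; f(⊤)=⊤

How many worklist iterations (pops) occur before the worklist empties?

Trace (10 dequeues):
  [1] u=0 | in ⊥ | out 4 | ==
  [2] u=1 | in ⊥ | out 2 | ==
  [3] u=2 | in 4 | out 4 | prev ⊥ | push {}
  [4] u=3 | in ⊥ | out 2 | ==
  [5] u=4 | in 2 | out 4 | prev ⊥ | push {}
  [6] u=5 | in 4 | out ⊤ | prev 3 | push {}
  [7] u=6 | in 4 | out 3 | prev ⊥ | push {}
  [8] u=7 | in ⊤ | out ⊤ | prev ⊥ | push {4,6}
  [9] u=4 | in ⊤ | out ⊤ | prev 4 | push {}
  [10] u=6 | in ⊤ | out ⊤ | prev 3 | push {}

Converged values:
  [0] 4
  [1] 2
  [2] 4
  [3] 2
  [4] ⊤
  [5] ⊤
  [6] ⊤
  [7] ⊤

10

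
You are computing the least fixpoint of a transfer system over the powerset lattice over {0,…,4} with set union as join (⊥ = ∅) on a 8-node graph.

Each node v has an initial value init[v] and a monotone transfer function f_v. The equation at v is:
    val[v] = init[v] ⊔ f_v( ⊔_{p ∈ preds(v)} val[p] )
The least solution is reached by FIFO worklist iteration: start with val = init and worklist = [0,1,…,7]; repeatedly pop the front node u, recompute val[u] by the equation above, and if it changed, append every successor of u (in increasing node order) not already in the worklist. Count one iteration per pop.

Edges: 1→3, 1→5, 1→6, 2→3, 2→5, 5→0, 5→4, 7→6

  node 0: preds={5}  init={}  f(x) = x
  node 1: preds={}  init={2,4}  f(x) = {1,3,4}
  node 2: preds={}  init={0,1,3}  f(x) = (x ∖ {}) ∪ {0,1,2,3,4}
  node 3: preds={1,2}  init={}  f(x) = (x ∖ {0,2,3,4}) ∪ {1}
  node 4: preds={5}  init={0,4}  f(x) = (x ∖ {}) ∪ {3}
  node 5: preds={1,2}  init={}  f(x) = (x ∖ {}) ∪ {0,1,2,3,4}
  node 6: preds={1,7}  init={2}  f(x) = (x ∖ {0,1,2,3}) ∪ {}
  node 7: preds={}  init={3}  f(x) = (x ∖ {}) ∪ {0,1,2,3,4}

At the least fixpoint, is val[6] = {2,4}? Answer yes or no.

Iteration log — 11 steps:
  step 1. node 0  ⊔preds={}  new={}  stable
  step 2. node 1  ⊔preds={}  new={1,2,3,4}  old={2,4}  +wl: 
  step 3. node 2  ⊔preds={}  new={0,1,2,3,4}  old={0,1,3}  +wl: 
  step 4. node 3  ⊔preds={0,1,2,3,4}  new={1}  old={}  +wl: 
  step 5. node 4  ⊔preds={}  new={0,3,4}  old={0,4}  +wl: 
  step 6. node 5  ⊔preds={0,1,2,3,4}  new={0,1,2,3,4}  old={}  +wl: 0,4
  step 7. node 6  ⊔preds={1,2,3,4}  new={2,4}  old={2}  +wl: 
  step 8. node 7  ⊔preds={}  new={0,1,2,3,4}  old={3}  +wl: 6
  step 9. node 0  ⊔preds={0,1,2,3,4}  new={0,1,2,3,4}  old={}  +wl: 
  step 10. node 4  ⊔preds={0,1,2,3,4}  new={0,1,2,3,4}  old={0,3,4}  +wl: 
  step 11. node 6  ⊔preds={0,1,2,3,4}  new={2,4}  stable

Least fixpoint reached:
  node 0: {0,1,2,3,4}
  node 1: {1,2,3,4}
  node 2: {0,1,2,3,4}
  node 3: {1}
  node 4: {0,1,2,3,4}
  node 5: {0,1,2,3,4}
  node 6: {2,4}
  node 7: {0,1,2,3,4}

yes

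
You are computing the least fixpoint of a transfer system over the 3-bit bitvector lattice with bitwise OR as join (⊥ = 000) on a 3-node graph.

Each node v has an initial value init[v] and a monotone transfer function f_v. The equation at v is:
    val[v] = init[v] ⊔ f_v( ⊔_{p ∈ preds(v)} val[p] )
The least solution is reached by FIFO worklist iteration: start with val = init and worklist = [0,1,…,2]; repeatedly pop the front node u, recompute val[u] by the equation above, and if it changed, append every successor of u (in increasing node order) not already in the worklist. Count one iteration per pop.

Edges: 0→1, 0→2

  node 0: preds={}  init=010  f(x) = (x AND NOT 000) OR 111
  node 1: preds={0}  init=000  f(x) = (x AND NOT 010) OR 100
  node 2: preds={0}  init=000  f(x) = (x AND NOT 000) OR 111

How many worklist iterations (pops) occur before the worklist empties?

3

Iteration log — 3 steps:
  step 1. node 0  ⊔preds=000  new=111  old=010  +wl: 
  step 2. node 1  ⊔preds=111  new=101  old=000  +wl: 
  step 3. node 2  ⊔preds=111  new=111  old=000  +wl: 

Least fixpoint reached:
  node 0: 111
  node 1: 101
  node 2: 111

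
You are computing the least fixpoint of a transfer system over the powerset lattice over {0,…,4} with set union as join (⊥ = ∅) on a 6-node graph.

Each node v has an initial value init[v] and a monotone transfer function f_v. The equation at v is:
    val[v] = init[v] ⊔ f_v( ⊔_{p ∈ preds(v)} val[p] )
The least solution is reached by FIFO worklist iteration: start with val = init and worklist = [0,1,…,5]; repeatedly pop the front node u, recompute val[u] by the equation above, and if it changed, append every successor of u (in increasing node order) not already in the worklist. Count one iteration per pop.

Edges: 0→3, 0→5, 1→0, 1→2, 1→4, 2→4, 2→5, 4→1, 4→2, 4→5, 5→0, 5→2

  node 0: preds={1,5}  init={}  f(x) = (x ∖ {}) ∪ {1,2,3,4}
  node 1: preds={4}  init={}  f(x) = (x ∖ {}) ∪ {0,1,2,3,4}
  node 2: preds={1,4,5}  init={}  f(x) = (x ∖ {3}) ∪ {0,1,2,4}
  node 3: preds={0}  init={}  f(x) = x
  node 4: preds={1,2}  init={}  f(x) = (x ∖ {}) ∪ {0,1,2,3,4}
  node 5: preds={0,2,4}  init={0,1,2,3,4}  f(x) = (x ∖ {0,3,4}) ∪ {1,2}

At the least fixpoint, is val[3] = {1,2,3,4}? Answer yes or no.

no

Trace (9 dequeues):
  [1] u=0 | in {0,1,2,3,4} | out {0,1,2,3,4} | prev {} | push {}
  [2] u=1 | in {} | out {0,1,2,3,4} | prev {} | push {0}
  [3] u=2 | in {0,1,2,3,4} | out {0,1,2,4} | prev {} | push {}
  [4] u=3 | in {0,1,2,3,4} | out {0,1,2,3,4} | prev {} | push {}
  [5] u=4 | in {0,1,2,3,4} | out {0,1,2,3,4} | prev {} | push {1,2}
  [6] u=5 | in {0,1,2,3,4} | out {0,1,2,3,4} | ==
  [7] u=0 | in {0,1,2,3,4} | out {0,1,2,3,4} | ==
  [8] u=1 | in {0,1,2,3,4} | out {0,1,2,3,4} | ==
  [9] u=2 | in {0,1,2,3,4} | out {0,1,2,4} | ==

Converged values:
  [0] {0,1,2,3,4}
  [1] {0,1,2,3,4}
  [2] {0,1,2,4}
  [3] {0,1,2,3,4}
  [4] {0,1,2,3,4}
  [5] {0,1,2,3,4}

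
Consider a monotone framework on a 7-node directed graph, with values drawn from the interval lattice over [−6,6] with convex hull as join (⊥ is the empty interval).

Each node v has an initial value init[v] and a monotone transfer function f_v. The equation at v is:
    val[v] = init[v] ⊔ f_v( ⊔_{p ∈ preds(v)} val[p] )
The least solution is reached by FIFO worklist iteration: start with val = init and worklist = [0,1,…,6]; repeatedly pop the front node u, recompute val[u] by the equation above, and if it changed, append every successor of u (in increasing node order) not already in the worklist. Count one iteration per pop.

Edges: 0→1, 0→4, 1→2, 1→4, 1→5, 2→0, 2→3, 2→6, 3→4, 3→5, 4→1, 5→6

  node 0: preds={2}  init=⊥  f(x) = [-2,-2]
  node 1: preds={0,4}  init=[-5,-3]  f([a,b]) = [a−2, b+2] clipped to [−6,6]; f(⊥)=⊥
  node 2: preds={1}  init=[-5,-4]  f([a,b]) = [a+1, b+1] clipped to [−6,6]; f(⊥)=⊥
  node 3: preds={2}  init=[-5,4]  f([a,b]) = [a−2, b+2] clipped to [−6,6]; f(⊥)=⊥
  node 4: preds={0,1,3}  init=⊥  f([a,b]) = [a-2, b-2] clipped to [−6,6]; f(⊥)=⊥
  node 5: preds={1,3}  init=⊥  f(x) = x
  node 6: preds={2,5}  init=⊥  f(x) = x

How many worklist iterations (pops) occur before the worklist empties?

Worklist (25 pops):
  #1 pop 0: in=[-5,-4] → [-2,-2] (was ⊥); enqueue []
  #2 pop 1: in=[-2,-2] → [-5,0] (was [-5,-3]); enqueue []
  #3 pop 2: in=[-5,0] → [-5,1] (was [-5,-4]); enqueue [0]
  #4 pop 3: in=[-5,1] → [-6,4] (was [-5,4]); enqueue []
  #5 pop 4: in=[-6,4] → [-6,2] (was ⊥); enqueue [1]
  #6 pop 5: in=[-6,4] → [-6,4] (was ⊥); enqueue []
  #7 pop 6: in=[-6,4] → [-6,4] (was ⊥); enqueue []
  #8 pop 0: in=[-5,1] → [-2,-2] (no change)
  #9 pop 1: in=[-6,2] → [-6,4] (was [-5,0]); enqueue [2,4,5]
  #10 pop 2: in=[-6,4] → [-5,5] (was [-5,1]); enqueue [0,3,6]
  #11 pop 4: in=[-6,4] → [-6,2] (no change)
  #12 pop 5: in=[-6,4] → [-6,4] (no change)
  #13 pop 0: in=[-5,5] → [-2,-2] (no change)
  #14 pop 3: in=[-5,5] → [-6,6] (was [-6,4]); enqueue [4,5]
  #15 pop 6: in=[-6,5] → [-6,5] (was [-6,4]); enqueue []
  #16 pop 4: in=[-6,6] → [-6,4] (was [-6,2]); enqueue [1]
  #17 pop 5: in=[-6,6] → [-6,6] (was [-6,4]); enqueue [6]
  #18 pop 1: in=[-6,4] → [-6,6] (was [-6,4]); enqueue [2,4,5]
  #19 pop 6: in=[-6,6] → [-6,6] (was [-6,5]); enqueue []
  #20 pop 2: in=[-6,6] → [-5,6] (was [-5,5]); enqueue [0,3,6]
  #21 pop 4: in=[-6,6] → [-6,4] (no change)
  #22 pop 5: in=[-6,6] → [-6,6] (no change)
  #23 pop 0: in=[-5,6] → [-2,-2] (no change)
  #24 pop 3: in=[-5,6] → [-6,6] (no change)
  #25 pop 6: in=[-6,6] → [-6,6] (no change)

Fixpoint:
  val[0] = [-2,-2]
  val[1] = [-6,6]
  val[2] = [-5,6]
  val[3] = [-6,6]
  val[4] = [-6,4]
  val[5] = [-6,6]
  val[6] = [-6,6]

25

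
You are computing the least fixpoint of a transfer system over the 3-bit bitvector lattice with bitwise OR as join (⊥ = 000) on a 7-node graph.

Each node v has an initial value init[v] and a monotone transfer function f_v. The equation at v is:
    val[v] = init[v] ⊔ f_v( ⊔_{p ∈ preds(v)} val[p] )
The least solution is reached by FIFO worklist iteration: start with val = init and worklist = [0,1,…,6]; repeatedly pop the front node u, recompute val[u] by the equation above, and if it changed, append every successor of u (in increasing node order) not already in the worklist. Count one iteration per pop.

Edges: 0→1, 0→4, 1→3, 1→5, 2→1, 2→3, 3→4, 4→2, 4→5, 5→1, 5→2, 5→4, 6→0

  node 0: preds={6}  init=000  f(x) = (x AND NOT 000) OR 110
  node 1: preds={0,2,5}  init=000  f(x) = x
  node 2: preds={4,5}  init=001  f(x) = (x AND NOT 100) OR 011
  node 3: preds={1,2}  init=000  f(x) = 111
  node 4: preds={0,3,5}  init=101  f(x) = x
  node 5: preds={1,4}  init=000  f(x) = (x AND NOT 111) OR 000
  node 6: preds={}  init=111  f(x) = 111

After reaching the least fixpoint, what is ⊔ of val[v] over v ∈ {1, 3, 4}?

111

Trace (9 dequeues):
  [1] u=0 | in 111 | out 111 | prev 000 | push {}
  [2] u=1 | in 111 | out 111 | prev 000 | push {}
  [3] u=2 | in 101 | out 011 | prev 001 | push {1}
  [4] u=3 | in 111 | out 111 | prev 000 | push {}
  [5] u=4 | in 111 | out 111 | prev 101 | push {2}
  [6] u=5 | in 111 | out 000 | ==
  [7] u=6 | in 000 | out 111 | ==
  [8] u=1 | in 111 | out 111 | ==
  [9] u=2 | in 111 | out 011 | ==

Converged values:
  [0] 111
  [1] 111
  [2] 011
  [3] 111
  [4] 111
  [5] 000
  [6] 111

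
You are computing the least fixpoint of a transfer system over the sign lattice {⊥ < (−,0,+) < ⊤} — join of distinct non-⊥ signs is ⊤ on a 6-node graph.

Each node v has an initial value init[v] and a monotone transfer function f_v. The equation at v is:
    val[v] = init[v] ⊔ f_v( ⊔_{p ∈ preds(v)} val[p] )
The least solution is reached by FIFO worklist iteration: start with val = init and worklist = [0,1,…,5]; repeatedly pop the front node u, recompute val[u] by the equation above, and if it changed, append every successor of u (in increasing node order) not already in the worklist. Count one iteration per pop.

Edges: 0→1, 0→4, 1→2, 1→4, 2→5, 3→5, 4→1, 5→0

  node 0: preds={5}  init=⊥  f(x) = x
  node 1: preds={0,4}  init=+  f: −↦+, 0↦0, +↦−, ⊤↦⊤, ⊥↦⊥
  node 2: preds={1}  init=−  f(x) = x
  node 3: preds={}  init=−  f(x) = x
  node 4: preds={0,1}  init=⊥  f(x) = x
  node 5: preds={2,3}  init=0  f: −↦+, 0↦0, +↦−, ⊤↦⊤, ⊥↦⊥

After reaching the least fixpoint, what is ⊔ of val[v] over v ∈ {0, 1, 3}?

⊤

Iteration log — 10 steps:
  step 1. node 0  ⊔preds=0  new=0  old=⊥  +wl: 
  step 2. node 1  ⊔preds=0  new=⊤  old=+  +wl: 
  step 3. node 2  ⊔preds=⊤  new=⊤  old=−  +wl: 
  step 4. node 3  ⊔preds=⊥  new=−  stable
  step 5. node 4  ⊔preds=⊤  new=⊤  old=⊥  +wl: 1
  step 6. node 5  ⊔preds=⊤  new=⊤  old=0  +wl: 0
  step 7. node 1  ⊔preds=⊤  new=⊤  stable
  step 8. node 0  ⊔preds=⊤  new=⊤  old=0  +wl: 1,4
  step 9. node 1  ⊔preds=⊤  new=⊤  stable
  step 10. node 4  ⊔preds=⊤  new=⊤  stable

Least fixpoint reached:
  node 0: ⊤
  node 1: ⊤
  node 2: ⊤
  node 3: −
  node 4: ⊤
  node 5: ⊤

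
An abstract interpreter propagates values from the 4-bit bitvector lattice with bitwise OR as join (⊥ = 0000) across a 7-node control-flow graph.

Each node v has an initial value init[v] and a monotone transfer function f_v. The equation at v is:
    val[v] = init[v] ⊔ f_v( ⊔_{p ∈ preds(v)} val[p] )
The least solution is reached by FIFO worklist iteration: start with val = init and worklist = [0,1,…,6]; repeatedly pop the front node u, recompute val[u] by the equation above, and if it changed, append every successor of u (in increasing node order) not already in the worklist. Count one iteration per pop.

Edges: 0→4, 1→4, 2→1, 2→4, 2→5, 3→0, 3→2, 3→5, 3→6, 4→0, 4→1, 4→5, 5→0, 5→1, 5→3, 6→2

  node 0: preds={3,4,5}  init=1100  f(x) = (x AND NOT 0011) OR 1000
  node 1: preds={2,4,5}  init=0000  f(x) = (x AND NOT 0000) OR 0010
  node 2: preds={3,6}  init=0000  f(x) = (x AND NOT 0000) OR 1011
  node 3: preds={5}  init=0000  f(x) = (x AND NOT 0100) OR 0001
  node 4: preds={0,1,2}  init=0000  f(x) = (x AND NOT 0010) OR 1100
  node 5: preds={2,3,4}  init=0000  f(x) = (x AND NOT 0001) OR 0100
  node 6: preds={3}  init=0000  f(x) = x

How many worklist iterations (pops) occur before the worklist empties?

Trace (17 dequeues):
  [1] u=0 | in 0000 | out 1100 | ==
  [2] u=1 | in 0000 | out 0010 | prev 0000 | push {}
  [3] u=2 | in 0000 | out 1011 | prev 0000 | push {1}
  [4] u=3 | in 0000 | out 0001 | prev 0000 | push {0,2}
  [5] u=4 | in 1111 | out 1101 | prev 0000 | push {}
  [6] u=5 | in 1111 | out 1110 | prev 0000 | push {3}
  [7] u=6 | in 0001 | out 0001 | prev 0000 | push {}
  [8] u=1 | in 1111 | out 1111 | prev 0010 | push {4}
  [9] u=0 | in 1111 | out 1100 | ==
  [10] u=2 | in 0001 | out 1011 | ==
  [11] u=3 | in 1110 | out 1011 | prev 0001 | push {0,2,5,6}
  [12] u=4 | in 1111 | out 1101 | ==
  [13] u=0 | in 1111 | out 1100 | ==
  [14] u=2 | in 1011 | out 1011 | ==
  [15] u=5 | in 1111 | out 1110 | ==
  [16] u=6 | in 1011 | out 1011 | prev 0001 | push {2}
  [17] u=2 | in 1011 | out 1011 | ==

Converged values:
  [0] 1100
  [1] 1111
  [2] 1011
  [3] 1011
  [4] 1101
  [5] 1110
  [6] 1011

17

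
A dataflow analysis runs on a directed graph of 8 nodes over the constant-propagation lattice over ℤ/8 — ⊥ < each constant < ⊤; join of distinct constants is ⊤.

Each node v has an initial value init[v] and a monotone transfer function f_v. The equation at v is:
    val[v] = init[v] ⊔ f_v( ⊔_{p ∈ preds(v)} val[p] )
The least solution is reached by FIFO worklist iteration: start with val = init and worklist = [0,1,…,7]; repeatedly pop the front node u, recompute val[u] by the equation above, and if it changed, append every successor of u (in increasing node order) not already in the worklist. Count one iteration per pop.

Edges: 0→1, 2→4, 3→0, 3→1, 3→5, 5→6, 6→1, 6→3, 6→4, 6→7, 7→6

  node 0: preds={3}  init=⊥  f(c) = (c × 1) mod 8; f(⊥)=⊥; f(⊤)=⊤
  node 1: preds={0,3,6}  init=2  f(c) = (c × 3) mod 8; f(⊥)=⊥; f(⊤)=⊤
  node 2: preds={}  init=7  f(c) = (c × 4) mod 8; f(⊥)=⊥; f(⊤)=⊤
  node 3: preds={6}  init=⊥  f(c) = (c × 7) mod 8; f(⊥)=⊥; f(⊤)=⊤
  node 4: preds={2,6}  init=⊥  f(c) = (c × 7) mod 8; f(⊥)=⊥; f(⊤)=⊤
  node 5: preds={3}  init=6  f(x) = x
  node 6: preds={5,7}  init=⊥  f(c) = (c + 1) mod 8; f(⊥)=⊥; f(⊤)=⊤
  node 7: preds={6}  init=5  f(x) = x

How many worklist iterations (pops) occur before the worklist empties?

16

Worklist (16 pops):
  #1 pop 0: in=⊥ → ⊥ (no change)
  #2 pop 1: in=⊥ → 2 (no change)
  #3 pop 2: in=⊥ → 7 (no change)
  #4 pop 3: in=⊥ → ⊥ (no change)
  #5 pop 4: in=7 → 1 (was ⊥); enqueue []
  #6 pop 5: in=⊥ → 6 (no change)
  #7 pop 6: in=⊤ → ⊤ (was ⊥); enqueue [1,3,4]
  #8 pop 7: in=⊤ → ⊤ (was 5); enqueue [6]
  #9 pop 1: in=⊤ → ⊤ (was 2); enqueue []
  #10 pop 3: in=⊤ → ⊤ (was ⊥); enqueue [0,1,5]
  #11 pop 4: in=⊤ → ⊤ (was 1); enqueue []
  #12 pop 6: in=⊤ → ⊤ (no change)
  #13 pop 0: in=⊤ → ⊤ (was ⊥); enqueue []
  #14 pop 1: in=⊤ → ⊤ (no change)
  #15 pop 5: in=⊤ → ⊤ (was 6); enqueue [6]
  #16 pop 6: in=⊤ → ⊤ (no change)

Fixpoint:
  val[0] = ⊤
  val[1] = ⊤
  val[2] = 7
  val[3] = ⊤
  val[4] = ⊤
  val[5] = ⊤
  val[6] = ⊤
  val[7] = ⊤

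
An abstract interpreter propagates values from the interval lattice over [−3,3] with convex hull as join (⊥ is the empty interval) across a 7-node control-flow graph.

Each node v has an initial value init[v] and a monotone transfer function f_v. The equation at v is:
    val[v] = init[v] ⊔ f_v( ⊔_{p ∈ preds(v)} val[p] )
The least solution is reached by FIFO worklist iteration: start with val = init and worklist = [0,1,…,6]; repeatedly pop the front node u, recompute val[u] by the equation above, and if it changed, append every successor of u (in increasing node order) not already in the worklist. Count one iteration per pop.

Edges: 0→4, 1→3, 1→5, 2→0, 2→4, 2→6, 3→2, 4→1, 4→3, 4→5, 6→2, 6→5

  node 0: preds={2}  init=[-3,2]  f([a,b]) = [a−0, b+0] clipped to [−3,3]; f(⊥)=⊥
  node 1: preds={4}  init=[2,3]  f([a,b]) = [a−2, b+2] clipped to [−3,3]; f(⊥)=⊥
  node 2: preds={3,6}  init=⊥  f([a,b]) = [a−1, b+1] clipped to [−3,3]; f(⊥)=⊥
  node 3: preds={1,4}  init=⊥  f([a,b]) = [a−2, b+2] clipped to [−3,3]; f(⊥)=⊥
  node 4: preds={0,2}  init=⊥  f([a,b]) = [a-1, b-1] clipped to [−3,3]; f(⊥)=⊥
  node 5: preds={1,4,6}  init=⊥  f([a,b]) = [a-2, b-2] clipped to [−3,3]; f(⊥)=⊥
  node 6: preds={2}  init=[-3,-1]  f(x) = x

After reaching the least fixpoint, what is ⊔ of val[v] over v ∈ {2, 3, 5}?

Trace (19 dequeues):
  [1] u=0 | in ⊥ | out [-3,2] | ==
  [2] u=1 | in ⊥ | out [2,3] | ==
  [3] u=2 | in [-3,-1] | out [-3,0] | prev ⊥ | push {0}
  [4] u=3 | in [2,3] | out [0,3] | prev ⊥ | push {2}
  [5] u=4 | in [-3,2] | out [-3,1] | prev ⊥ | push {1,3}
  [6] u=5 | in [-3,3] | out [-3,1] | prev ⊥ | push {}
  [7] u=6 | in [-3,0] | out [-3,0] | prev [-3,-1] | push {5}
  [8] u=0 | in [-3,0] | out [-3,2] | ==
  [9] u=2 | in [-3,3] | out [-3,3] | prev [-3,0] | push {0,4,6}
  [10] u=1 | in [-3,1] | out [-3,3] | prev [2,3] | push {}
  [11] u=3 | in [-3,3] | out [-3,3] | prev [0,3] | push {2}
  [12] u=5 | in [-3,3] | out [-3,1] | ==
  [13] u=0 | in [-3,3] | out [-3,3] | prev [-3,2] | push {}
  [14] u=4 | in [-3,3] | out [-3,2] | prev [-3,1] | push {1,3,5}
  [15] u=6 | in [-3,3] | out [-3,3] | prev [-3,0] | push {}
  [16] u=2 | in [-3,3] | out [-3,3] | ==
  [17] u=1 | in [-3,2] | out [-3,3] | ==
  [18] u=3 | in [-3,3] | out [-3,3] | ==
  [19] u=5 | in [-3,3] | out [-3,1] | ==

Converged values:
  [0] [-3,3]
  [1] [-3,3]
  [2] [-3,3]
  [3] [-3,3]
  [4] [-3,2]
  [5] [-3,1]
  [6] [-3,3]

[-3,3]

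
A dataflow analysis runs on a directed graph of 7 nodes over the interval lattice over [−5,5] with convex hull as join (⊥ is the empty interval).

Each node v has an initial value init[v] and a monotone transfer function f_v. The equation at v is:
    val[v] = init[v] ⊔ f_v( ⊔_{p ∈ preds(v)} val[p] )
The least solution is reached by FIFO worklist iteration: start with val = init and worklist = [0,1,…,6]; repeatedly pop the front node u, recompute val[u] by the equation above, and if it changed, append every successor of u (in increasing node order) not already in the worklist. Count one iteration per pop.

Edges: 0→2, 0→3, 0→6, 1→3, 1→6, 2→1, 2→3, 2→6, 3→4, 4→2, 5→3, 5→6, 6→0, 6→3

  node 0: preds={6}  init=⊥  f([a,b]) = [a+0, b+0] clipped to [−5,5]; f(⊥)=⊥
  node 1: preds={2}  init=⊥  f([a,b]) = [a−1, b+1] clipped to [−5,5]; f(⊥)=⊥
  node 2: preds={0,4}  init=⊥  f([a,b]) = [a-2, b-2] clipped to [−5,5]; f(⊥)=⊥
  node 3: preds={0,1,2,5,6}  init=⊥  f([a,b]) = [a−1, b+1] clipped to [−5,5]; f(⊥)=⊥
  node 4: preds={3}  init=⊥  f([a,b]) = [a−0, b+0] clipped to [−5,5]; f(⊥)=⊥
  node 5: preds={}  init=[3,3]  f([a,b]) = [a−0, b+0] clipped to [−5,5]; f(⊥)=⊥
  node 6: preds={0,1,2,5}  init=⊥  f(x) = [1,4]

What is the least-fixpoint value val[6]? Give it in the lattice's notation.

[1,4]

Iteration log — 33 steps:
  step 1. node 0  ⊔preds=⊥  new=⊥  stable
  step 2. node 1  ⊔preds=⊥  new=⊥  stable
  step 3. node 2  ⊔preds=⊥  new=⊥  stable
  step 4. node 3  ⊔preds=[3,3]  new=[2,4]  old=⊥  +wl: 
  step 5. node 4  ⊔preds=[2,4]  new=[2,4]  old=⊥  +wl: 2
  step 6. node 5  ⊔preds=⊥  new=[3,3]  stable
  step 7. node 6  ⊔preds=[3,3]  new=[1,4]  old=⊥  +wl: 0,3
  step 8. node 2  ⊔preds=[2,4]  new=[0,2]  old=⊥  +wl: 1,6
  step 9. node 0  ⊔preds=[1,4]  new=[1,4]  old=⊥  +wl: 2
  step 10. node 3  ⊔preds=[0,4]  new=[-1,5]  old=[2,4]  +wl: 4
  step 11. node 1  ⊔preds=[0,2]  new=[-1,3]  old=⊥  +wl: 3
  step 12. node 6  ⊔preds=[-1,4]  new=[1,4]  stable
  step 13. node 2  ⊔preds=[1,4]  new=[-1,2]  old=[0,2]  +wl: 1,6
  step 14. node 4  ⊔preds=[-1,5]  new=[-1,5]  old=[2,4]  +wl: 2
  step 15. node 3  ⊔preds=[-1,4]  new=[-2,5]  old=[-1,5]  +wl: 4
  step 16. node 1  ⊔preds=[-1,2]  new=[-2,3]  old=[-1,3]  +wl: 3
  step 17. node 6  ⊔preds=[-2,4]  new=[1,4]  stable
  step 18. node 2  ⊔preds=[-1,5]  new=[-3,3]  old=[-1,2]  +wl: 1,6
  step 19. node 4  ⊔preds=[-2,5]  new=[-2,5]  old=[-1,5]  +wl: 2
  step 20. node 3  ⊔preds=[-3,4]  new=[-4,5]  old=[-2,5]  +wl: 4
  step 21. node 1  ⊔preds=[-3,3]  new=[-4,4]  old=[-2,3]  +wl: 3
  step 22. node 6  ⊔preds=[-4,4]  new=[1,4]  stable
  step 23. node 2  ⊔preds=[-2,5]  new=[-4,3]  old=[-3,3]  +wl: 1,6
  step 24. node 4  ⊔preds=[-4,5]  new=[-4,5]  old=[-2,5]  +wl: 2
  step 25. node 3  ⊔preds=[-4,4]  new=[-5,5]  old=[-4,5]  +wl: 4
  step 26. node 1  ⊔preds=[-4,3]  new=[-5,4]  old=[-4,4]  +wl: 3
  step 27. node 6  ⊔preds=[-5,4]  new=[1,4]  stable
  step 28. node 2  ⊔preds=[-4,5]  new=[-5,3]  old=[-4,3]  +wl: 1,6
  step 29. node 4  ⊔preds=[-5,5]  new=[-5,5]  old=[-4,5]  +wl: 2
  step 30. node 3  ⊔preds=[-5,4]  new=[-5,5]  stable
  step 31. node 1  ⊔preds=[-5,3]  new=[-5,4]  stable
  step 32. node 6  ⊔preds=[-5,4]  new=[1,4]  stable
  step 33. node 2  ⊔preds=[-5,5]  new=[-5,3]  stable

Least fixpoint reached:
  node 0: [1,4]
  node 1: [-5,4]
  node 2: [-5,3]
  node 3: [-5,5]
  node 4: [-5,5]
  node 5: [3,3]
  node 6: [1,4]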